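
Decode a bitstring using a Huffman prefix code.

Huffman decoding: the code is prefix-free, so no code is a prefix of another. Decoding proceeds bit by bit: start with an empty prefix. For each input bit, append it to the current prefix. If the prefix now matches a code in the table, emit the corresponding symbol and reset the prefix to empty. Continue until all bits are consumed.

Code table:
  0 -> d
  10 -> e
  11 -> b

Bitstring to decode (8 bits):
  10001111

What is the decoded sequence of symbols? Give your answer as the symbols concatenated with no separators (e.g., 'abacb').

Bit 0: prefix='1' (no match yet)
Bit 1: prefix='10' -> emit 'e', reset
Bit 2: prefix='0' -> emit 'd', reset
Bit 3: prefix='0' -> emit 'd', reset
Bit 4: prefix='1' (no match yet)
Bit 5: prefix='11' -> emit 'b', reset
Bit 6: prefix='1' (no match yet)
Bit 7: prefix='11' -> emit 'b', reset

Answer: eddbb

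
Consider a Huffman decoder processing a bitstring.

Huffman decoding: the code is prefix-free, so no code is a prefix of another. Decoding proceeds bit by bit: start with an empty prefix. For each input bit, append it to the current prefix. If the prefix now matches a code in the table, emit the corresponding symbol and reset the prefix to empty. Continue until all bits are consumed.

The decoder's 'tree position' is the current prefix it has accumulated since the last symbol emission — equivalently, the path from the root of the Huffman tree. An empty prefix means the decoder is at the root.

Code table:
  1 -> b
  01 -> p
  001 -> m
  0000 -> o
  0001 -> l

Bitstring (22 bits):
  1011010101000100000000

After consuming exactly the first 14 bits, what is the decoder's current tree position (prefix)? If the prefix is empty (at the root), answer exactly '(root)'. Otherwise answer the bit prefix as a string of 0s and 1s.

Answer: (root)

Derivation:
Bit 0: prefix='1' -> emit 'b', reset
Bit 1: prefix='0' (no match yet)
Bit 2: prefix='01' -> emit 'p', reset
Bit 3: prefix='1' -> emit 'b', reset
Bit 4: prefix='0' (no match yet)
Bit 5: prefix='01' -> emit 'p', reset
Bit 6: prefix='0' (no match yet)
Bit 7: prefix='01' -> emit 'p', reset
Bit 8: prefix='0' (no match yet)
Bit 9: prefix='01' -> emit 'p', reset
Bit 10: prefix='0' (no match yet)
Bit 11: prefix='00' (no match yet)
Bit 12: prefix='000' (no match yet)
Bit 13: prefix='0001' -> emit 'l', reset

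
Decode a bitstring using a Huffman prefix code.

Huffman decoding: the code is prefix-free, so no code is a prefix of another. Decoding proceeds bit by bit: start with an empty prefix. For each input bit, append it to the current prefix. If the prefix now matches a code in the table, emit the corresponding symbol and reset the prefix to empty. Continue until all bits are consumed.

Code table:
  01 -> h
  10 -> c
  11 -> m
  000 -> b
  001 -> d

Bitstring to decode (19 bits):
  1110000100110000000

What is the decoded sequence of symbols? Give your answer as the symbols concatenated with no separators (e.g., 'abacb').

Bit 0: prefix='1' (no match yet)
Bit 1: prefix='11' -> emit 'm', reset
Bit 2: prefix='1' (no match yet)
Bit 3: prefix='10' -> emit 'c', reset
Bit 4: prefix='0' (no match yet)
Bit 5: prefix='00' (no match yet)
Bit 6: prefix='000' -> emit 'b', reset
Bit 7: prefix='1' (no match yet)
Bit 8: prefix='10' -> emit 'c', reset
Bit 9: prefix='0' (no match yet)
Bit 10: prefix='01' -> emit 'h', reset
Bit 11: prefix='1' (no match yet)
Bit 12: prefix='10' -> emit 'c', reset
Bit 13: prefix='0' (no match yet)
Bit 14: prefix='00' (no match yet)
Bit 15: prefix='000' -> emit 'b', reset
Bit 16: prefix='0' (no match yet)
Bit 17: prefix='00' (no match yet)
Bit 18: prefix='000' -> emit 'b', reset

Answer: mcbchcbb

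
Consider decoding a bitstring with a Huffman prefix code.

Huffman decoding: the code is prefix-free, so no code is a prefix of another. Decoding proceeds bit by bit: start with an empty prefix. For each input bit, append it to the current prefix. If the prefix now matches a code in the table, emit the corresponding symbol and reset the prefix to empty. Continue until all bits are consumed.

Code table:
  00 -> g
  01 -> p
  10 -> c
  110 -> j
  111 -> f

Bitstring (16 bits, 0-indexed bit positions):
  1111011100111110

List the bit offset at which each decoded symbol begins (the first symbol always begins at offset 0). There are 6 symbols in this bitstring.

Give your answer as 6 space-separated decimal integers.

Answer: 0 3 5 8 10 13

Derivation:
Bit 0: prefix='1' (no match yet)
Bit 1: prefix='11' (no match yet)
Bit 2: prefix='111' -> emit 'f', reset
Bit 3: prefix='1' (no match yet)
Bit 4: prefix='10' -> emit 'c', reset
Bit 5: prefix='1' (no match yet)
Bit 6: prefix='11' (no match yet)
Bit 7: prefix='111' -> emit 'f', reset
Bit 8: prefix='0' (no match yet)
Bit 9: prefix='00' -> emit 'g', reset
Bit 10: prefix='1' (no match yet)
Bit 11: prefix='11' (no match yet)
Bit 12: prefix='111' -> emit 'f', reset
Bit 13: prefix='1' (no match yet)
Bit 14: prefix='11' (no match yet)
Bit 15: prefix='110' -> emit 'j', reset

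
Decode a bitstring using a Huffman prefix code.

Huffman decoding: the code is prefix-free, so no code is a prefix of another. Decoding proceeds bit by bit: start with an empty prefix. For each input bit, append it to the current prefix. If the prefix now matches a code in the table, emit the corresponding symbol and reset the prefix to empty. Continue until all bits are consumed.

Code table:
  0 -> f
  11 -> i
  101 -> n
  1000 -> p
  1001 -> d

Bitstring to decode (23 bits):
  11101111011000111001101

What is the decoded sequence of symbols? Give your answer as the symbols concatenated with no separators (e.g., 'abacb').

Bit 0: prefix='1' (no match yet)
Bit 1: prefix='11' -> emit 'i', reset
Bit 2: prefix='1' (no match yet)
Bit 3: prefix='10' (no match yet)
Bit 4: prefix='101' -> emit 'n', reset
Bit 5: prefix='1' (no match yet)
Bit 6: prefix='11' -> emit 'i', reset
Bit 7: prefix='1' (no match yet)
Bit 8: prefix='10' (no match yet)
Bit 9: prefix='101' -> emit 'n', reset
Bit 10: prefix='1' (no match yet)
Bit 11: prefix='10' (no match yet)
Bit 12: prefix='100' (no match yet)
Bit 13: prefix='1000' -> emit 'p', reset
Bit 14: prefix='1' (no match yet)
Bit 15: prefix='11' -> emit 'i', reset
Bit 16: prefix='1' (no match yet)
Bit 17: prefix='10' (no match yet)
Bit 18: prefix='100' (no match yet)
Bit 19: prefix='1001' -> emit 'd', reset
Bit 20: prefix='1' (no match yet)
Bit 21: prefix='10' (no match yet)
Bit 22: prefix='101' -> emit 'n', reset

Answer: ininpidn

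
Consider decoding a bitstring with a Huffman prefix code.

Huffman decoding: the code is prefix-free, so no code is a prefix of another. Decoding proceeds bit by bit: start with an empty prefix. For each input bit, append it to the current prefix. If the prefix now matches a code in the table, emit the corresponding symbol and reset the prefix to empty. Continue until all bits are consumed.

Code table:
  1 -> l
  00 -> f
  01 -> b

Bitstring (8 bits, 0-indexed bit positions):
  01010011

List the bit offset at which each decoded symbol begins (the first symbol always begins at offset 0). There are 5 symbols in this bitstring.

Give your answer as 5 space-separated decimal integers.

Answer: 0 2 4 6 7

Derivation:
Bit 0: prefix='0' (no match yet)
Bit 1: prefix='01' -> emit 'b', reset
Bit 2: prefix='0' (no match yet)
Bit 3: prefix='01' -> emit 'b', reset
Bit 4: prefix='0' (no match yet)
Bit 5: prefix='00' -> emit 'f', reset
Bit 6: prefix='1' -> emit 'l', reset
Bit 7: prefix='1' -> emit 'l', reset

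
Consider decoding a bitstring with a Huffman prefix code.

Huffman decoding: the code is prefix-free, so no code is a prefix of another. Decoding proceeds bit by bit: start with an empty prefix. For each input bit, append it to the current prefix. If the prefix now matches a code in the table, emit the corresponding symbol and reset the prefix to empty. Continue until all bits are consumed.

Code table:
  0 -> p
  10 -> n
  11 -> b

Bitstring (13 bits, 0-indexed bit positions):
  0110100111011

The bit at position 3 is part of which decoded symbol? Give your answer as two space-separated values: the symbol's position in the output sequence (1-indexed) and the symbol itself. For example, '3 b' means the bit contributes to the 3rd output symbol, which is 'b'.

Answer: 3 p

Derivation:
Bit 0: prefix='0' -> emit 'p', reset
Bit 1: prefix='1' (no match yet)
Bit 2: prefix='11' -> emit 'b', reset
Bit 3: prefix='0' -> emit 'p', reset
Bit 4: prefix='1' (no match yet)
Bit 5: prefix='10' -> emit 'n', reset
Bit 6: prefix='0' -> emit 'p', reset
Bit 7: prefix='1' (no match yet)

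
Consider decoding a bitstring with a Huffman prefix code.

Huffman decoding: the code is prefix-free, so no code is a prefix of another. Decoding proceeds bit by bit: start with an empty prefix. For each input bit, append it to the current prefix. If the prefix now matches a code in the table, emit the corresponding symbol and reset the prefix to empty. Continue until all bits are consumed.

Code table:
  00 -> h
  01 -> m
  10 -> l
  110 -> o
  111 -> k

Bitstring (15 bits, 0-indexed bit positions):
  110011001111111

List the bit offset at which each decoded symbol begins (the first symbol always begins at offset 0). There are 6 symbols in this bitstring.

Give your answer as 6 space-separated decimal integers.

Answer: 0 3 5 7 9 12

Derivation:
Bit 0: prefix='1' (no match yet)
Bit 1: prefix='11' (no match yet)
Bit 2: prefix='110' -> emit 'o', reset
Bit 3: prefix='0' (no match yet)
Bit 4: prefix='01' -> emit 'm', reset
Bit 5: prefix='1' (no match yet)
Bit 6: prefix='10' -> emit 'l', reset
Bit 7: prefix='0' (no match yet)
Bit 8: prefix='01' -> emit 'm', reset
Bit 9: prefix='1' (no match yet)
Bit 10: prefix='11' (no match yet)
Bit 11: prefix='111' -> emit 'k', reset
Bit 12: prefix='1' (no match yet)
Bit 13: prefix='11' (no match yet)
Bit 14: prefix='111' -> emit 'k', reset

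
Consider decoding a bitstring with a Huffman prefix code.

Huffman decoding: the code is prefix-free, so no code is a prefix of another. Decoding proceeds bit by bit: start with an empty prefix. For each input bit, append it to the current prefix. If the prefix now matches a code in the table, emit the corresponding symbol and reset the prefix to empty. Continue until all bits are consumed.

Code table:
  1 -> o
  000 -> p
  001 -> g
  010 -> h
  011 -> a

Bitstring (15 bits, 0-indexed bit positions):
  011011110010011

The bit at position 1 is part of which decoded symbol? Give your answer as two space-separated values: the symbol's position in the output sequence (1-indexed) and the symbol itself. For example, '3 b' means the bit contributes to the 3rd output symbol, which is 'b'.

Bit 0: prefix='0' (no match yet)
Bit 1: prefix='01' (no match yet)
Bit 2: prefix='011' -> emit 'a', reset
Bit 3: prefix='0' (no match yet)
Bit 4: prefix='01' (no match yet)
Bit 5: prefix='011' -> emit 'a', reset

Answer: 1 a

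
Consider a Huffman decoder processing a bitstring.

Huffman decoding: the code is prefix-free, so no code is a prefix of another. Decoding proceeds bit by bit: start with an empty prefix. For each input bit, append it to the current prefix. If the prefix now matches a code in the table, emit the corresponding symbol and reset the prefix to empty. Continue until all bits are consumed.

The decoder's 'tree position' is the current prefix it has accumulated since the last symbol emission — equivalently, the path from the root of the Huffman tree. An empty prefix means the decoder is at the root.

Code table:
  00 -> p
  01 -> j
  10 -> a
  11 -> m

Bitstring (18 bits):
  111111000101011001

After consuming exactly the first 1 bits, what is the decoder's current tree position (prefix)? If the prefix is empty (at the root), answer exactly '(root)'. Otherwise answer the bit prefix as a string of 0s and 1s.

Answer: 1

Derivation:
Bit 0: prefix='1' (no match yet)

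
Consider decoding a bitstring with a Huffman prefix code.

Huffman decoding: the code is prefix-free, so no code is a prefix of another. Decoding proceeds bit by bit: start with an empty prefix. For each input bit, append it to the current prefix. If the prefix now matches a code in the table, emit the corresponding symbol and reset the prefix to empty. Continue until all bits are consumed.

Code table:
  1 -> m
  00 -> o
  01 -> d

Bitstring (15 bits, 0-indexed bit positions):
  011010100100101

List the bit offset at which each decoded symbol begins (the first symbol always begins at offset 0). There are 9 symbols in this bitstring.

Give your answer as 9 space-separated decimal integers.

Answer: 0 2 3 5 7 9 10 12 13

Derivation:
Bit 0: prefix='0' (no match yet)
Bit 1: prefix='01' -> emit 'd', reset
Bit 2: prefix='1' -> emit 'm', reset
Bit 3: prefix='0' (no match yet)
Bit 4: prefix='01' -> emit 'd', reset
Bit 5: prefix='0' (no match yet)
Bit 6: prefix='01' -> emit 'd', reset
Bit 7: prefix='0' (no match yet)
Bit 8: prefix='00' -> emit 'o', reset
Bit 9: prefix='1' -> emit 'm', reset
Bit 10: prefix='0' (no match yet)
Bit 11: prefix='00' -> emit 'o', reset
Bit 12: prefix='1' -> emit 'm', reset
Bit 13: prefix='0' (no match yet)
Bit 14: prefix='01' -> emit 'd', reset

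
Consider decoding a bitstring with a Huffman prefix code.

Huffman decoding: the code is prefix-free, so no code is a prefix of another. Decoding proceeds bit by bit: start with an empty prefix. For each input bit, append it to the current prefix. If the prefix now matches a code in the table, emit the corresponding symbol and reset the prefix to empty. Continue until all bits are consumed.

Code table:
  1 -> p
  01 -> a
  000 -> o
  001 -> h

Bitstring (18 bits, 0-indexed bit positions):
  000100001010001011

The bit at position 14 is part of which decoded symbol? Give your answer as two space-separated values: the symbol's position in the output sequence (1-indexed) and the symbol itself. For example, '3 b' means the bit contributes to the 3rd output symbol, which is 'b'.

Bit 0: prefix='0' (no match yet)
Bit 1: prefix='00' (no match yet)
Bit 2: prefix='000' -> emit 'o', reset
Bit 3: prefix='1' -> emit 'p', reset
Bit 4: prefix='0' (no match yet)
Bit 5: prefix='00' (no match yet)
Bit 6: prefix='000' -> emit 'o', reset
Bit 7: prefix='0' (no match yet)
Bit 8: prefix='01' -> emit 'a', reset
Bit 9: prefix='0' (no match yet)
Bit 10: prefix='01' -> emit 'a', reset
Bit 11: prefix='0' (no match yet)
Bit 12: prefix='00' (no match yet)
Bit 13: prefix='000' -> emit 'o', reset
Bit 14: prefix='1' -> emit 'p', reset
Bit 15: prefix='0' (no match yet)
Bit 16: prefix='01' -> emit 'a', reset
Bit 17: prefix='1' -> emit 'p', reset

Answer: 7 p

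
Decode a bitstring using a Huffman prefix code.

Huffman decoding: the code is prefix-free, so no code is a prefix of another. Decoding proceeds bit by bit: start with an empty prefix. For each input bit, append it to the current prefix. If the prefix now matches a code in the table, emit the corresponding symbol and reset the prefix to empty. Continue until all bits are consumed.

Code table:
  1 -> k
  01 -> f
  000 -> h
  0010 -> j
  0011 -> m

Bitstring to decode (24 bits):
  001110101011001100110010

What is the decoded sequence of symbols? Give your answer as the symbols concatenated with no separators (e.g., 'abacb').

Bit 0: prefix='0' (no match yet)
Bit 1: prefix='00' (no match yet)
Bit 2: prefix='001' (no match yet)
Bit 3: prefix='0011' -> emit 'm', reset
Bit 4: prefix='1' -> emit 'k', reset
Bit 5: prefix='0' (no match yet)
Bit 6: prefix='01' -> emit 'f', reset
Bit 7: prefix='0' (no match yet)
Bit 8: prefix='01' -> emit 'f', reset
Bit 9: prefix='0' (no match yet)
Bit 10: prefix='01' -> emit 'f', reset
Bit 11: prefix='1' -> emit 'k', reset
Bit 12: prefix='0' (no match yet)
Bit 13: prefix='00' (no match yet)
Bit 14: prefix='001' (no match yet)
Bit 15: prefix='0011' -> emit 'm', reset
Bit 16: prefix='0' (no match yet)
Bit 17: prefix='00' (no match yet)
Bit 18: prefix='001' (no match yet)
Bit 19: prefix='0011' -> emit 'm', reset
Bit 20: prefix='0' (no match yet)
Bit 21: prefix='00' (no match yet)
Bit 22: prefix='001' (no match yet)
Bit 23: prefix='0010' -> emit 'j', reset

Answer: mkfffkmmj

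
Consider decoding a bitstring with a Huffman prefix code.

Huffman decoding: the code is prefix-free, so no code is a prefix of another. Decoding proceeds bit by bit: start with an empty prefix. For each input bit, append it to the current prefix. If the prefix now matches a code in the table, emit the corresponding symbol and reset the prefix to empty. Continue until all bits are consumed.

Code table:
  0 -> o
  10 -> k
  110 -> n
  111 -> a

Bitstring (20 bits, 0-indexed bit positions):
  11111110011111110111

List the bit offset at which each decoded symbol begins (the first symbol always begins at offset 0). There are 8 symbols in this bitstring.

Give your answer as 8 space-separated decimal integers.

Answer: 0 3 6 8 9 12 15 17

Derivation:
Bit 0: prefix='1' (no match yet)
Bit 1: prefix='11' (no match yet)
Bit 2: prefix='111' -> emit 'a', reset
Bit 3: prefix='1' (no match yet)
Bit 4: prefix='11' (no match yet)
Bit 5: prefix='111' -> emit 'a', reset
Bit 6: prefix='1' (no match yet)
Bit 7: prefix='10' -> emit 'k', reset
Bit 8: prefix='0' -> emit 'o', reset
Bit 9: prefix='1' (no match yet)
Bit 10: prefix='11' (no match yet)
Bit 11: prefix='111' -> emit 'a', reset
Bit 12: prefix='1' (no match yet)
Bit 13: prefix='11' (no match yet)
Bit 14: prefix='111' -> emit 'a', reset
Bit 15: prefix='1' (no match yet)
Bit 16: prefix='10' -> emit 'k', reset
Bit 17: prefix='1' (no match yet)
Bit 18: prefix='11' (no match yet)
Bit 19: prefix='111' -> emit 'a', reset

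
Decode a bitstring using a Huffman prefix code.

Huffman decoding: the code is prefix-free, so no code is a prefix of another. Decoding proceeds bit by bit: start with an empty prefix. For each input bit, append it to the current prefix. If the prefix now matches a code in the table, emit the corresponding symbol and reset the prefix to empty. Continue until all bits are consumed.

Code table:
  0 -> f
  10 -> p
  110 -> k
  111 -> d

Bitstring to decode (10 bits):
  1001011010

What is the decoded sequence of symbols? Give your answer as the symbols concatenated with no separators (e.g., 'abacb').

Answer: pfpkp

Derivation:
Bit 0: prefix='1' (no match yet)
Bit 1: prefix='10' -> emit 'p', reset
Bit 2: prefix='0' -> emit 'f', reset
Bit 3: prefix='1' (no match yet)
Bit 4: prefix='10' -> emit 'p', reset
Bit 5: prefix='1' (no match yet)
Bit 6: prefix='11' (no match yet)
Bit 7: prefix='110' -> emit 'k', reset
Bit 8: prefix='1' (no match yet)
Bit 9: prefix='10' -> emit 'p', reset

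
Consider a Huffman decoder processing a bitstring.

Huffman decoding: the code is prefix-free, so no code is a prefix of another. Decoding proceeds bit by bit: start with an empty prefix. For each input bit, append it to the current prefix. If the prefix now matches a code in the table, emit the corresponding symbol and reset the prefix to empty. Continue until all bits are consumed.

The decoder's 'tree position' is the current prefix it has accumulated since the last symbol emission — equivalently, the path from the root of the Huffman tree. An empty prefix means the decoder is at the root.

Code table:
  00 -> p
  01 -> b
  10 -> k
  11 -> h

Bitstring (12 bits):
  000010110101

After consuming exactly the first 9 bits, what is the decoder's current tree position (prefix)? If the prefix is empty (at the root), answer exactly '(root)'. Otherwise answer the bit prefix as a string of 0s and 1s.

Answer: 0

Derivation:
Bit 0: prefix='0' (no match yet)
Bit 1: prefix='00' -> emit 'p', reset
Bit 2: prefix='0' (no match yet)
Bit 3: prefix='00' -> emit 'p', reset
Bit 4: prefix='1' (no match yet)
Bit 5: prefix='10' -> emit 'k', reset
Bit 6: prefix='1' (no match yet)
Bit 7: prefix='11' -> emit 'h', reset
Bit 8: prefix='0' (no match yet)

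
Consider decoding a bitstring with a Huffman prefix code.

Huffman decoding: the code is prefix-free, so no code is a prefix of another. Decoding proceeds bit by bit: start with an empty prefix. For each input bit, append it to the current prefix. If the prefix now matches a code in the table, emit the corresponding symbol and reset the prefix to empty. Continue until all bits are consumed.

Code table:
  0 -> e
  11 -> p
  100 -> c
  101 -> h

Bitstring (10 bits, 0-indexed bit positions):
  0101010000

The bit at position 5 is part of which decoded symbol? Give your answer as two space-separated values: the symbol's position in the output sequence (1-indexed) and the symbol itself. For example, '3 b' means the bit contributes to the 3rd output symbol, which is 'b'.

Answer: 4 c

Derivation:
Bit 0: prefix='0' -> emit 'e', reset
Bit 1: prefix='1' (no match yet)
Bit 2: prefix='10' (no match yet)
Bit 3: prefix='101' -> emit 'h', reset
Bit 4: prefix='0' -> emit 'e', reset
Bit 5: prefix='1' (no match yet)
Bit 6: prefix='10' (no match yet)
Bit 7: prefix='100' -> emit 'c', reset
Bit 8: prefix='0' -> emit 'e', reset
Bit 9: prefix='0' -> emit 'e', reset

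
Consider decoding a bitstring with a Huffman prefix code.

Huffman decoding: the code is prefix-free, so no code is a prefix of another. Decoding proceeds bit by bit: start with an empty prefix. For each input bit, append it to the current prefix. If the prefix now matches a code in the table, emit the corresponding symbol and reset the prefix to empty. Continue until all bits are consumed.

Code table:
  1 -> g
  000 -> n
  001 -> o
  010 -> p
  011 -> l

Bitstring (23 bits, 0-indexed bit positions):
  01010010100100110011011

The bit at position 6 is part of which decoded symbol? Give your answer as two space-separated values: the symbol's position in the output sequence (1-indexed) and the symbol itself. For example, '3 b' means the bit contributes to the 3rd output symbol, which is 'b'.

Bit 0: prefix='0' (no match yet)
Bit 1: prefix='01' (no match yet)
Bit 2: prefix='010' -> emit 'p', reset
Bit 3: prefix='1' -> emit 'g', reset
Bit 4: prefix='0' (no match yet)
Bit 5: prefix='00' (no match yet)
Bit 6: prefix='001' -> emit 'o', reset
Bit 7: prefix='0' (no match yet)
Bit 8: prefix='01' (no match yet)
Bit 9: prefix='010' -> emit 'p', reset
Bit 10: prefix='0' (no match yet)

Answer: 3 o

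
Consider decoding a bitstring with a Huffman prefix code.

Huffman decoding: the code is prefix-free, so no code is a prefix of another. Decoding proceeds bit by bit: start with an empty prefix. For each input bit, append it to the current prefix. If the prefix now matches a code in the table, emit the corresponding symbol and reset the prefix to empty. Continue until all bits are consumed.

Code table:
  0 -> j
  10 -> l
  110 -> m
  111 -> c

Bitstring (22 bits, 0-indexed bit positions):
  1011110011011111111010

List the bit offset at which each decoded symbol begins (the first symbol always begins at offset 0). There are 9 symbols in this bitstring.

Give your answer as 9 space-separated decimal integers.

Bit 0: prefix='1' (no match yet)
Bit 1: prefix='10' -> emit 'l', reset
Bit 2: prefix='1' (no match yet)
Bit 3: prefix='11' (no match yet)
Bit 4: prefix='111' -> emit 'c', reset
Bit 5: prefix='1' (no match yet)
Bit 6: prefix='10' -> emit 'l', reset
Bit 7: prefix='0' -> emit 'j', reset
Bit 8: prefix='1' (no match yet)
Bit 9: prefix='11' (no match yet)
Bit 10: prefix='110' -> emit 'm', reset
Bit 11: prefix='1' (no match yet)
Bit 12: prefix='11' (no match yet)
Bit 13: prefix='111' -> emit 'c', reset
Bit 14: prefix='1' (no match yet)
Bit 15: prefix='11' (no match yet)
Bit 16: prefix='111' -> emit 'c', reset
Bit 17: prefix='1' (no match yet)
Bit 18: prefix='11' (no match yet)
Bit 19: prefix='110' -> emit 'm', reset
Bit 20: prefix='1' (no match yet)
Bit 21: prefix='10' -> emit 'l', reset

Answer: 0 2 5 7 8 11 14 17 20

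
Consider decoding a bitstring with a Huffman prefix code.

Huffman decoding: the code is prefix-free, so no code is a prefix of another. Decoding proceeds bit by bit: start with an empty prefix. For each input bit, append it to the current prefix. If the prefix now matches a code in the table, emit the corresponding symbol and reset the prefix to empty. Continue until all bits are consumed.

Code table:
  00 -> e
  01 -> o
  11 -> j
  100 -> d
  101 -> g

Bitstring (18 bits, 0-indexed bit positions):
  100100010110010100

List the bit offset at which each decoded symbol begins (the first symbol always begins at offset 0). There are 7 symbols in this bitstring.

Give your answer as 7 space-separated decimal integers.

Bit 0: prefix='1' (no match yet)
Bit 1: prefix='10' (no match yet)
Bit 2: prefix='100' -> emit 'd', reset
Bit 3: prefix='1' (no match yet)
Bit 4: prefix='10' (no match yet)
Bit 5: prefix='100' -> emit 'd', reset
Bit 6: prefix='0' (no match yet)
Bit 7: prefix='01' -> emit 'o', reset
Bit 8: prefix='0' (no match yet)
Bit 9: prefix='01' -> emit 'o', reset
Bit 10: prefix='1' (no match yet)
Bit 11: prefix='10' (no match yet)
Bit 12: prefix='100' -> emit 'd', reset
Bit 13: prefix='1' (no match yet)
Bit 14: prefix='10' (no match yet)
Bit 15: prefix='101' -> emit 'g', reset
Bit 16: prefix='0' (no match yet)
Bit 17: prefix='00' -> emit 'e', reset

Answer: 0 3 6 8 10 13 16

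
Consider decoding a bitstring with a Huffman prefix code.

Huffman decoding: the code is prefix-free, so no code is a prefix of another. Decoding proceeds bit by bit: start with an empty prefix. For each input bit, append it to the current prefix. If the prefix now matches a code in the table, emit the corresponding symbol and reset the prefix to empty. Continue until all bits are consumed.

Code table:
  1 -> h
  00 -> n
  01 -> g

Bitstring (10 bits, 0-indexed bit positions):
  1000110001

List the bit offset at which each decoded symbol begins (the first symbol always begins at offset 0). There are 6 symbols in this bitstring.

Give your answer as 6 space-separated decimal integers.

Answer: 0 1 3 5 6 8

Derivation:
Bit 0: prefix='1' -> emit 'h', reset
Bit 1: prefix='0' (no match yet)
Bit 2: prefix='00' -> emit 'n', reset
Bit 3: prefix='0' (no match yet)
Bit 4: prefix='01' -> emit 'g', reset
Bit 5: prefix='1' -> emit 'h', reset
Bit 6: prefix='0' (no match yet)
Bit 7: prefix='00' -> emit 'n', reset
Bit 8: prefix='0' (no match yet)
Bit 9: prefix='01' -> emit 'g', reset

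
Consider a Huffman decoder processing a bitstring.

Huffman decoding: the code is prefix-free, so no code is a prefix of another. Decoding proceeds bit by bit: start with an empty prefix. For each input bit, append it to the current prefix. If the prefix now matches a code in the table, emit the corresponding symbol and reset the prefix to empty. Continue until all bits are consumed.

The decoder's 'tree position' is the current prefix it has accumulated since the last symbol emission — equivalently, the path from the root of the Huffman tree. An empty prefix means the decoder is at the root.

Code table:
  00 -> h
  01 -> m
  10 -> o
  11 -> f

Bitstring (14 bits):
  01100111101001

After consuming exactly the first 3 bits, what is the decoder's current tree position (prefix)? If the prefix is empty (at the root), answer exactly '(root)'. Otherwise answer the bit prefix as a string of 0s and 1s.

Answer: 1

Derivation:
Bit 0: prefix='0' (no match yet)
Bit 1: prefix='01' -> emit 'm', reset
Bit 2: prefix='1' (no match yet)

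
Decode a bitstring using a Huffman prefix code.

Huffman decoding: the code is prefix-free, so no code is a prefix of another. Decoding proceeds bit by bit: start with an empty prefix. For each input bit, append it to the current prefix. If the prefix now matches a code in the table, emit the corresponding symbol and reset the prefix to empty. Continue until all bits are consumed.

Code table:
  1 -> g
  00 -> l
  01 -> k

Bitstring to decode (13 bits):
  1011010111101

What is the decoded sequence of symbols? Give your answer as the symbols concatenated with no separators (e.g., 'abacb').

Answer: gkgkkgggk

Derivation:
Bit 0: prefix='1' -> emit 'g', reset
Bit 1: prefix='0' (no match yet)
Bit 2: prefix='01' -> emit 'k', reset
Bit 3: prefix='1' -> emit 'g', reset
Bit 4: prefix='0' (no match yet)
Bit 5: prefix='01' -> emit 'k', reset
Bit 6: prefix='0' (no match yet)
Bit 7: prefix='01' -> emit 'k', reset
Bit 8: prefix='1' -> emit 'g', reset
Bit 9: prefix='1' -> emit 'g', reset
Bit 10: prefix='1' -> emit 'g', reset
Bit 11: prefix='0' (no match yet)
Bit 12: prefix='01' -> emit 'k', reset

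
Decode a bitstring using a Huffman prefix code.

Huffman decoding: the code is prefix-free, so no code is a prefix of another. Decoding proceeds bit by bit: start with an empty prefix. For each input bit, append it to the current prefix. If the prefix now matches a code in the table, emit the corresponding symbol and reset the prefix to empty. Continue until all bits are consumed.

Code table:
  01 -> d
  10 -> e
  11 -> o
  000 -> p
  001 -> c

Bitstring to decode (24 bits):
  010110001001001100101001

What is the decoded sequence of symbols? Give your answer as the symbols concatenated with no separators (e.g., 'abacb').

Bit 0: prefix='0' (no match yet)
Bit 1: prefix='01' -> emit 'd', reset
Bit 2: prefix='0' (no match yet)
Bit 3: prefix='01' -> emit 'd', reset
Bit 4: prefix='1' (no match yet)
Bit 5: prefix='10' -> emit 'e', reset
Bit 6: prefix='0' (no match yet)
Bit 7: prefix='00' (no match yet)
Bit 8: prefix='001' -> emit 'c', reset
Bit 9: prefix='0' (no match yet)
Bit 10: prefix='00' (no match yet)
Bit 11: prefix='001' -> emit 'c', reset
Bit 12: prefix='0' (no match yet)
Bit 13: prefix='00' (no match yet)
Bit 14: prefix='001' -> emit 'c', reset
Bit 15: prefix='1' (no match yet)
Bit 16: prefix='10' -> emit 'e', reset
Bit 17: prefix='0' (no match yet)
Bit 18: prefix='01' -> emit 'd', reset
Bit 19: prefix='0' (no match yet)
Bit 20: prefix='01' -> emit 'd', reset
Bit 21: prefix='0' (no match yet)
Bit 22: prefix='00' (no match yet)
Bit 23: prefix='001' -> emit 'c', reset

Answer: ddeccceddc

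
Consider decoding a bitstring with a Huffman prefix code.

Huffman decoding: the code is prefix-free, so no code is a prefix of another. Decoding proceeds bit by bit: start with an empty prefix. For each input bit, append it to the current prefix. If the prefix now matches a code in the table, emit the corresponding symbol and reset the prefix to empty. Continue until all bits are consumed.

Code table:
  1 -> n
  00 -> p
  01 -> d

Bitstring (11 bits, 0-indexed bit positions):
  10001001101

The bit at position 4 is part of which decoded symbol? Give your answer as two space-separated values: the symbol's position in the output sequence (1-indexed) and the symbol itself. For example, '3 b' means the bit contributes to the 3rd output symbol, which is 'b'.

Answer: 3 d

Derivation:
Bit 0: prefix='1' -> emit 'n', reset
Bit 1: prefix='0' (no match yet)
Bit 2: prefix='00' -> emit 'p', reset
Bit 3: prefix='0' (no match yet)
Bit 4: prefix='01' -> emit 'd', reset
Bit 5: prefix='0' (no match yet)
Bit 6: prefix='00' -> emit 'p', reset
Bit 7: prefix='1' -> emit 'n', reset
Bit 8: prefix='1' -> emit 'n', reset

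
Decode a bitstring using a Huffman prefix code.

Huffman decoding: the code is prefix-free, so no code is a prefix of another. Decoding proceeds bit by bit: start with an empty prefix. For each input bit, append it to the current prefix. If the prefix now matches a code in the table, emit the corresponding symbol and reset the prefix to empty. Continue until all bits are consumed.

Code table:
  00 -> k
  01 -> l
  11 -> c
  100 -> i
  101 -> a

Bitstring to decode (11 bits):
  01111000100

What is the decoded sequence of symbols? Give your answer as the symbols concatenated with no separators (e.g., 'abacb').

Bit 0: prefix='0' (no match yet)
Bit 1: prefix='01' -> emit 'l', reset
Bit 2: prefix='1' (no match yet)
Bit 3: prefix='11' -> emit 'c', reset
Bit 4: prefix='1' (no match yet)
Bit 5: prefix='10' (no match yet)
Bit 6: prefix='100' -> emit 'i', reset
Bit 7: prefix='0' (no match yet)
Bit 8: prefix='01' -> emit 'l', reset
Bit 9: prefix='0' (no match yet)
Bit 10: prefix='00' -> emit 'k', reset

Answer: lcilk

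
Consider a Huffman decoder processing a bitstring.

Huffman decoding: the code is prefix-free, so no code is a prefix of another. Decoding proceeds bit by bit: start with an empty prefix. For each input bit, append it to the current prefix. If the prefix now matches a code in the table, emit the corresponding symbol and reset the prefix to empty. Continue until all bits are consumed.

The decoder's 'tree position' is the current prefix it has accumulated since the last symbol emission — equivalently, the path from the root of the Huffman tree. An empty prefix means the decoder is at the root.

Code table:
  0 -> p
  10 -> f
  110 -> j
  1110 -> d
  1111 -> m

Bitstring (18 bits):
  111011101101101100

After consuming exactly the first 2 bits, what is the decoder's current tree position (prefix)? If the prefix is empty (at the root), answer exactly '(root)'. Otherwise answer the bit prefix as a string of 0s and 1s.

Answer: 11

Derivation:
Bit 0: prefix='1' (no match yet)
Bit 1: prefix='11' (no match yet)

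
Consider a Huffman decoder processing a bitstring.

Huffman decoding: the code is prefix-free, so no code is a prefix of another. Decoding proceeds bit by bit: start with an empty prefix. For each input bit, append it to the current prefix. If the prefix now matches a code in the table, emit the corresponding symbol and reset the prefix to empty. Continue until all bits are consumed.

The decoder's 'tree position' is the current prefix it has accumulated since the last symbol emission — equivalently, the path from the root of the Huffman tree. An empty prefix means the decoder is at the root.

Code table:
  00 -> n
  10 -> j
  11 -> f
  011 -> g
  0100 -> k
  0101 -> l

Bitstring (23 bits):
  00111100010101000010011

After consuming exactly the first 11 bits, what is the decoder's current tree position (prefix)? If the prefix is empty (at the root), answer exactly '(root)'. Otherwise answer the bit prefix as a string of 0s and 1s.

Bit 0: prefix='0' (no match yet)
Bit 1: prefix='00' -> emit 'n', reset
Bit 2: prefix='1' (no match yet)
Bit 3: prefix='11' -> emit 'f', reset
Bit 4: prefix='1' (no match yet)
Bit 5: prefix='11' -> emit 'f', reset
Bit 6: prefix='0' (no match yet)
Bit 7: prefix='00' -> emit 'n', reset
Bit 8: prefix='0' (no match yet)
Bit 9: prefix='01' (no match yet)
Bit 10: prefix='010' (no match yet)

Answer: 010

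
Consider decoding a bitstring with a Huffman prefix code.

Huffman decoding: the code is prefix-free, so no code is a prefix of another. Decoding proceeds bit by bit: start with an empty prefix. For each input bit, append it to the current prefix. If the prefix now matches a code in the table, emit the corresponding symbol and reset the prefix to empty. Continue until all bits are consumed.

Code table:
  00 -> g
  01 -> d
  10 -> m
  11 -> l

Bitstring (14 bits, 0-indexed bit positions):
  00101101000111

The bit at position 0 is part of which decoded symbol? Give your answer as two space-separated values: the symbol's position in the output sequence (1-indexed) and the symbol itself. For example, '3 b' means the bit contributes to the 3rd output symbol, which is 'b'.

Answer: 1 g

Derivation:
Bit 0: prefix='0' (no match yet)
Bit 1: prefix='00' -> emit 'g', reset
Bit 2: prefix='1' (no match yet)
Bit 3: prefix='10' -> emit 'm', reset
Bit 4: prefix='1' (no match yet)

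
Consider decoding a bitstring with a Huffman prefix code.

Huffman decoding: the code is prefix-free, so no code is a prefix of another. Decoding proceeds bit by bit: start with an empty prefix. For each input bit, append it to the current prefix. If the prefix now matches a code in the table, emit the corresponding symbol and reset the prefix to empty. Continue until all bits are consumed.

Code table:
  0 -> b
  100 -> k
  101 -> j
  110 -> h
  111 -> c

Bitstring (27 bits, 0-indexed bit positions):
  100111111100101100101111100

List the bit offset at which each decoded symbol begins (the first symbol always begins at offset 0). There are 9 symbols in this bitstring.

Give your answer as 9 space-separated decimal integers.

Bit 0: prefix='1' (no match yet)
Bit 1: prefix='10' (no match yet)
Bit 2: prefix='100' -> emit 'k', reset
Bit 3: prefix='1' (no match yet)
Bit 4: prefix='11' (no match yet)
Bit 5: prefix='111' -> emit 'c', reset
Bit 6: prefix='1' (no match yet)
Bit 7: prefix='11' (no match yet)
Bit 8: prefix='111' -> emit 'c', reset
Bit 9: prefix='1' (no match yet)
Bit 10: prefix='10' (no match yet)
Bit 11: prefix='100' -> emit 'k', reset
Bit 12: prefix='1' (no match yet)
Bit 13: prefix='10' (no match yet)
Bit 14: prefix='101' -> emit 'j', reset
Bit 15: prefix='1' (no match yet)
Bit 16: prefix='10' (no match yet)
Bit 17: prefix='100' -> emit 'k', reset
Bit 18: prefix='1' (no match yet)
Bit 19: prefix='10' (no match yet)
Bit 20: prefix='101' -> emit 'j', reset
Bit 21: prefix='1' (no match yet)
Bit 22: prefix='11' (no match yet)
Bit 23: prefix='111' -> emit 'c', reset
Bit 24: prefix='1' (no match yet)
Bit 25: prefix='10' (no match yet)
Bit 26: prefix='100' -> emit 'k', reset

Answer: 0 3 6 9 12 15 18 21 24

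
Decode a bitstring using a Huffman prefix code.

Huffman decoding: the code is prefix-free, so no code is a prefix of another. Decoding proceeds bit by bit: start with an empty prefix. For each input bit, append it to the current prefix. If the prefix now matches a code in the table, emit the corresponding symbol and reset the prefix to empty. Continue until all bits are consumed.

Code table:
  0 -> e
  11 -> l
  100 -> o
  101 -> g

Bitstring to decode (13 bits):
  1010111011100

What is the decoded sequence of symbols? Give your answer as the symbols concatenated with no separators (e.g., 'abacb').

Answer: gelglee

Derivation:
Bit 0: prefix='1' (no match yet)
Bit 1: prefix='10' (no match yet)
Bit 2: prefix='101' -> emit 'g', reset
Bit 3: prefix='0' -> emit 'e', reset
Bit 4: prefix='1' (no match yet)
Bit 5: prefix='11' -> emit 'l', reset
Bit 6: prefix='1' (no match yet)
Bit 7: prefix='10' (no match yet)
Bit 8: prefix='101' -> emit 'g', reset
Bit 9: prefix='1' (no match yet)
Bit 10: prefix='11' -> emit 'l', reset
Bit 11: prefix='0' -> emit 'e', reset
Bit 12: prefix='0' -> emit 'e', reset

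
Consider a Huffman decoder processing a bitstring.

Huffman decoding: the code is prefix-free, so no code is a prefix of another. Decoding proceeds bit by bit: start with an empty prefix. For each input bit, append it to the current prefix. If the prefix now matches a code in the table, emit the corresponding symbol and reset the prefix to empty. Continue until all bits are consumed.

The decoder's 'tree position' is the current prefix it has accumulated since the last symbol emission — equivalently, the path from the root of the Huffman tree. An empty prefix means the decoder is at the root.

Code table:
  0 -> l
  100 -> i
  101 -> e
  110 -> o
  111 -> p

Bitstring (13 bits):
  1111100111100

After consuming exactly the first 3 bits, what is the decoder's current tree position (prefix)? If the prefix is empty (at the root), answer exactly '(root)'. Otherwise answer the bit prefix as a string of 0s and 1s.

Bit 0: prefix='1' (no match yet)
Bit 1: prefix='11' (no match yet)
Bit 2: prefix='111' -> emit 'p', reset

Answer: (root)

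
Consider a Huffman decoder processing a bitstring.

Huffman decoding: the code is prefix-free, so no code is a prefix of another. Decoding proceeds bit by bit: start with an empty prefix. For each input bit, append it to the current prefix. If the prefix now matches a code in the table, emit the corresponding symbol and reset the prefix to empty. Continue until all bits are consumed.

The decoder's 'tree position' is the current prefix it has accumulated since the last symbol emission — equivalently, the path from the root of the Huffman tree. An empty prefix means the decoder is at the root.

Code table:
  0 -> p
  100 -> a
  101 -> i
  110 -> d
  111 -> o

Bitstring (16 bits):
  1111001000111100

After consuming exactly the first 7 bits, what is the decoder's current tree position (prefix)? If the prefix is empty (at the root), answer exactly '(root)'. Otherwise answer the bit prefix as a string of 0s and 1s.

Bit 0: prefix='1' (no match yet)
Bit 1: prefix='11' (no match yet)
Bit 2: prefix='111' -> emit 'o', reset
Bit 3: prefix='1' (no match yet)
Bit 4: prefix='10' (no match yet)
Bit 5: prefix='100' -> emit 'a', reset
Bit 6: prefix='1' (no match yet)

Answer: 1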